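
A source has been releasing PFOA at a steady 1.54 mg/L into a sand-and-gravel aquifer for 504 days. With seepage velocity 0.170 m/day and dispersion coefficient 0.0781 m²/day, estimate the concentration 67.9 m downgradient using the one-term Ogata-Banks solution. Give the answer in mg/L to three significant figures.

1.51 mg/L

For a continuous step input, C/C₀ ≈ ½·erfc((x−vt)/(2√(Dt))).
vt = 0.170 × 504 = 85.68 m and 2√(Dt) = 2√(0.0781 × 504) = 12.55 m.
Argument (x−vt)/(2√(Dt)) = (67.9 − 85.68)/12.55 = -1.417; ½·erfc(-1.417) = 0.9775.
C = 1.54 × 0.9775 = 1.51 mg/L.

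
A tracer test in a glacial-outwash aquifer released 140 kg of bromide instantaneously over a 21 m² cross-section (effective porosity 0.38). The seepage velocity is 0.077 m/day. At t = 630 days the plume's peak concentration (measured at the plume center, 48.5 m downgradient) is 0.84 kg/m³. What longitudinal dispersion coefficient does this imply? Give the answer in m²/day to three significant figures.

At the plume center C_max = M/(n_e·A·√(4πDt)), so D = M²/(4πt·(n_e·A·C_max)²).
n_e·A·C_max = 0.38 × 21 × 0.84 = 6.703 kg/m.
D = 140²/(4π × 630 × 6.703²) = 0.0551 m²/day.

0.0551 m²/day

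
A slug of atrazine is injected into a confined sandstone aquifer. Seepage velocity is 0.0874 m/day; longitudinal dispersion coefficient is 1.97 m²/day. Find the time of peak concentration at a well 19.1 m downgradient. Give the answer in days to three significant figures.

For the 1D instantaneous-source solution, setting ∂C/∂t = 0 at fixed x gives v²t² + 2Dt − x² = 0, so t = (√(D² + v²x²) − D)/v².
√(D² + v²x²) = √(1.97² + 0.0874² × 19.1²) = 2.582; v² = 0.00763876.
t = (2.582 − 1.97)/0.00763876 = 80.1 days (vs. the pure-advection estimate x/v = 219 d).

80.1 days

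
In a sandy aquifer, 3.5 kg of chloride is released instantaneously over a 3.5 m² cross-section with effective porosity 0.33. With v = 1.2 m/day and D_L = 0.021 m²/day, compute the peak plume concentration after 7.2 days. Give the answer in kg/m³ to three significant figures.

2.20 kg/m³

The peak of an instantaneous 1D plume sits at x = vt; there the Gaussian factor is 1 and C_max = M/(n_e·A·√(4πDt)), where n_e·A is the pore area the mass is dissolved in.
√(4πDt) = √(4π × 0.021 × 7.2) = 1.378 m, so C_max = 3.5/(0.33 × 3.5 × 1.378) = 2.20 kg/m³.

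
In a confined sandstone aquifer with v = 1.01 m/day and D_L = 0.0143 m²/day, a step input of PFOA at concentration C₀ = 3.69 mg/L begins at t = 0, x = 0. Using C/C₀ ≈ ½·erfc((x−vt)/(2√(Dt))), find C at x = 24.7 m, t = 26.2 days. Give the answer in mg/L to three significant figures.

3.61 mg/L

For a continuous step input, C/C₀ ≈ ½·erfc((x−vt)/(2√(Dt))).
vt = 1.01 × 26.2 = 26.462 m and 2√(Dt) = 2√(0.0143 × 26.2) = 1.224 m.
Argument (x−vt)/(2√(Dt)) = (24.7 − 26.462)/1.224 = -1.440; ½·erfc(-1.440) = 0.9791.
C = 3.69 × 0.9791 = 3.61 mg/L.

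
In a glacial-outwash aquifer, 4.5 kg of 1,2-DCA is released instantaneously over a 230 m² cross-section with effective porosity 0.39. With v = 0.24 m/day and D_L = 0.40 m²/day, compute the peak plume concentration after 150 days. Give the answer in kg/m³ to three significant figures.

0.00183 kg/m³

The peak of an instantaneous 1D plume sits at x = vt; there the Gaussian factor is 1 and C_max = M/(n_e·A·√(4πDt)), where n_e·A is the pore area the mass is dissolved in.
√(4πDt) = √(4π × 0.40 × 150) = 27.46 m, so C_max = 4.5/(0.39 × 230 × 27.46) = 0.00183 kg/m³.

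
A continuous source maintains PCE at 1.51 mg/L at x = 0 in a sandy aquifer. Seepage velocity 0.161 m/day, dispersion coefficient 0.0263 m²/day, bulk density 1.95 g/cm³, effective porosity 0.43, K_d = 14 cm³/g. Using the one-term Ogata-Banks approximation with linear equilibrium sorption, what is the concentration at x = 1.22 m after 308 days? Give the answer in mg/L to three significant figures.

Retardation factor R = 1 + ρ_b·K_d/n = 1 + 1.95 × 14/0.43 = 64.49.
Sorption retards both mechanisms: v_R = v/R = 0.002497 m/day, D_R = D/R = 0.0004078 m²/day.
v_R·t = 0.002497 × 308 = 0.769076 m; 2√(D_R t) = 0.7088 m; argument = (1.22 − 0.769076)/0.7088 = 0.6362.
C = C₀ × ½·erfc(0.6362) = 1.51 × 0.1841 = 0.278 mg/L.

0.278 mg/L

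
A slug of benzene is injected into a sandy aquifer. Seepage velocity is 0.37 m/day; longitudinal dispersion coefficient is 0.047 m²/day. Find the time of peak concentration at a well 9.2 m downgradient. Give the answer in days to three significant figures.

For the 1D instantaneous-source solution, setting ∂C/∂t = 0 at fixed x gives v²t² + 2Dt − x² = 0, so t = (√(D² + v²x²) − D)/v².
√(D² + v²x²) = √(0.047² + 0.37² × 9.2²) = 3.404; v² = 0.1369.
t = (3.404 − 0.047)/0.1369 = 24.5 days (vs. the pure-advection estimate x/v = 24.9 d).

24.5 days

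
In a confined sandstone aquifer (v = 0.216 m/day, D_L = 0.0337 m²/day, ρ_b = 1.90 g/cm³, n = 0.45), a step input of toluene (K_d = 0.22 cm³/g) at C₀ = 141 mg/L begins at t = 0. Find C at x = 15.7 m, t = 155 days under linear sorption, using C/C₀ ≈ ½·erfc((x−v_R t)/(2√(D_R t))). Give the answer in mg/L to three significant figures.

107 mg/L

Retardation factor R = 1 + ρ_b·K_d/n = 1 + 1.90 × 0.22/0.45 = 1.929.
Sorption retards both mechanisms: v_R = v/R = 0.1120 m/day, D_R = D/R = 0.01747 m²/day.
v_R·t = 0.1120 × 155 = 17.36 m; 2√(D_R t) = 3.291 m; argument = (15.7 − 17.36)/3.291 = -0.5044.
C = C₀ × ½·erfc(-0.5044) = 141 × 0.7622 = 107 mg/L.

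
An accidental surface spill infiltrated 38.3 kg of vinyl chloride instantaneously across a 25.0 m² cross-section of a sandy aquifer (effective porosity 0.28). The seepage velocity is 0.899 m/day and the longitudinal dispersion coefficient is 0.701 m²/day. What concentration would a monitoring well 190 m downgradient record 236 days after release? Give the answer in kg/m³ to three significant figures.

0.0571 kg/m³

For an instantaneous plane source, C(x,t) = M/(n_e·A·√(4πDt)) · exp(−(x−vt)²/(4Dt)), with n_e·A the pore (flow) area.
Plume center vt = 0.899 × 236 = 212.164 m, so the well at 190 m is 22.164 m upgradient of the peak.
√(4πDt) = 45.60 m, giving peak height M/(n_e·A·√(4πDt)) = 38.3/(0.28 × 25.0 × 45.60) = 0.1200 kg/m³.
(x−vt)²/(4Dt) = (-22.164)²/(4 × 0.701 × 236) = 0.7423; exp(−0.7423) = 0.4760.
C = 0.1200 × 0.4760 = 0.0571 kg/m³.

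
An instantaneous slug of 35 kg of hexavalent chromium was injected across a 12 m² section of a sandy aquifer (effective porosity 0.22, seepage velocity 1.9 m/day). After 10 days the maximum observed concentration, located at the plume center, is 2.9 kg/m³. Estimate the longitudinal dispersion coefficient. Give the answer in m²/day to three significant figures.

At the plume center C_max = M/(n_e·A·√(4πDt)), so D = M²/(4πt·(n_e·A·C_max)²).
n_e·A·C_max = 0.22 × 12 × 2.9 = 7.656 kg/m.
D = 35²/(4π × 10 × 7.656²) = 0.166 m²/day.

0.166 m²/day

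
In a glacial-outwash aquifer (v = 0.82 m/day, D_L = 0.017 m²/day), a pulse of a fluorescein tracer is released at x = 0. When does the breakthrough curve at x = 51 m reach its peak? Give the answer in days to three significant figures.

62.2 days

For the 1D instantaneous-source solution, setting ∂C/∂t = 0 at fixed x gives v²t² + 2Dt − x² = 0, so t = (√(D² + v²x²) − D)/v².
√(D² + v²x²) = √(0.017² + 0.82² × 51²) = 41.82; v² = 0.6724.
t = (41.82 − 0.017)/0.6724 = 62.2 days (vs. the pure-advection estimate x/v = 62.2 d).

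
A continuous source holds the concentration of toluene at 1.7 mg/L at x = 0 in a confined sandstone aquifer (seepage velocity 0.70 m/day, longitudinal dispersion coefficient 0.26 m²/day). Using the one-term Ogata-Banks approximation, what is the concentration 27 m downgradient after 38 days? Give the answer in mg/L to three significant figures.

For a continuous step input, C/C₀ ≈ ½·erfc((x−vt)/(2√(Dt))).
vt = 0.70 × 38 = 26.6 m and 2√(Dt) = 2√(0.26 × 38) = 6.286 m.
Argument (x−vt)/(2√(Dt)) = (27 − 26.6)/6.286 = 0.06363; ½·erfc(0.06363) = 0.4641.
C = 1.7 × 0.4641 = 0.789 mg/L.

0.789 mg/L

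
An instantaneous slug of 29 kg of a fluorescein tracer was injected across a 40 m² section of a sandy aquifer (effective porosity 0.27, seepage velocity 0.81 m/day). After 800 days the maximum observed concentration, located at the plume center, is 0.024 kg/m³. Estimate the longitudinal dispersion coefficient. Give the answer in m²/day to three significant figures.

1.25 m²/day

At the plume center C_max = M/(n_e·A·√(4πDt)), so D = M²/(4πt·(n_e·A·C_max)²).
n_e·A·C_max = 0.27 × 40 × 0.024 = 0.2592 kg/m.
D = 29²/(4π × 800 × 0.2592²) = 1.25 m²/day.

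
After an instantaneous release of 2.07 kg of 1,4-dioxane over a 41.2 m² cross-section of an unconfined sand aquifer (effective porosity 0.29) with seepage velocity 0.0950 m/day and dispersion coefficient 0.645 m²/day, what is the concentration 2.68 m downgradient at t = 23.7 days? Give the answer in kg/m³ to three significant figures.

For an instantaneous plane source, C(x,t) = M/(n_e·A·√(4πDt)) · exp(−(x−vt)²/(4Dt)), with n_e·A the pore (flow) area.
Plume center vt = 0.0950 × 23.7 = 2.2515 m, so the well at 2.68 m is 0.4285 m downgradient of the peak.
√(4πDt) = 13.86 m, giving peak height M/(n_e·A·√(4πDt)) = 2.07/(0.29 × 41.2 × 13.86) = 0.01250 kg/m³.
(x−vt)²/(4Dt) = (0.4285)²/(4 × 0.645 × 23.7) = 0.003003; exp(−0.003003) = 0.9970.
C = 0.01250 × 0.9970 = 0.0125 kg/m³.

0.0125 kg/m³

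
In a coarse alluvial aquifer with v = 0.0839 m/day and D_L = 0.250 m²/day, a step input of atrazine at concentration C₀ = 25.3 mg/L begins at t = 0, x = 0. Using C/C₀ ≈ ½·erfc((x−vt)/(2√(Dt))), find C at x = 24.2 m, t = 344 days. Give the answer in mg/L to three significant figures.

For a continuous step input, C/C₀ ≈ ½·erfc((x−vt)/(2√(Dt))).
vt = 0.0839 × 344 = 28.8616 m and 2√(Dt) = 2√(0.250 × 344) = 18.55 m.
Argument (x−vt)/(2√(Dt)) = (24.2 − 28.8616)/18.55 = -0.2513; ½·erfc(-0.2513) = 0.6389.
C = 25.3 × 0.6389 = 16.2 mg/L.

16.2 mg/L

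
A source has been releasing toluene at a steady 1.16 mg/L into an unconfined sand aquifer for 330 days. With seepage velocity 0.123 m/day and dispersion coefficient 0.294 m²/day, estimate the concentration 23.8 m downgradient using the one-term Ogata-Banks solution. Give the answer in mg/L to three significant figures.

For a continuous step input, C/C₀ ≈ ½·erfc((x−vt)/(2√(Dt))).
vt = 0.123 × 330 = 40.59 m and 2√(Dt) = 2√(0.294 × 330) = 19.70 m.
Argument (x−vt)/(2√(Dt)) = (23.8 − 40.59)/19.70 = -0.8523; ½·erfc(-0.8523) = 0.8860.
C = 1.16 × 0.8860 = 1.03 mg/L.

1.03 mg/L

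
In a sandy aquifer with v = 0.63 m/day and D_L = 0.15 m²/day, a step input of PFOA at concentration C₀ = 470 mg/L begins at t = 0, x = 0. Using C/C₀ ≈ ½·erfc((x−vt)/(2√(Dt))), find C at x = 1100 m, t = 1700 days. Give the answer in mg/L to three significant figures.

46.8 mg/L

For a continuous step input, C/C₀ ≈ ½·erfc((x−vt)/(2√(Dt))).
vt = 0.63 × 1700 = 1071 m and 2√(Dt) = 2√(0.15 × 1700) = 31.94 m.
Argument (x−vt)/(2√(Dt)) = (1100 − 1071)/31.94 = 0.9080; ½·erfc(0.9080) = 0.09955.
C = 470 × 0.09955 = 46.8 mg/L.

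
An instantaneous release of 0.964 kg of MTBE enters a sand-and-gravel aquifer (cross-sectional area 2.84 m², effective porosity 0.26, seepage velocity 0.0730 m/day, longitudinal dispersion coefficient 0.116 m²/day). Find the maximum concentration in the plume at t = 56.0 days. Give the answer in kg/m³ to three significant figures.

0.144 kg/m³

The peak of an instantaneous 1D plume sits at x = vt; there the Gaussian factor is 1 and C_max = M/(n_e·A·√(4πDt)), where n_e·A is the pore area the mass is dissolved in.
√(4πDt) = √(4π × 0.116 × 56.0) = 9.035 m, so C_max = 0.964/(0.26 × 2.84 × 9.035) = 0.144 kg/m³.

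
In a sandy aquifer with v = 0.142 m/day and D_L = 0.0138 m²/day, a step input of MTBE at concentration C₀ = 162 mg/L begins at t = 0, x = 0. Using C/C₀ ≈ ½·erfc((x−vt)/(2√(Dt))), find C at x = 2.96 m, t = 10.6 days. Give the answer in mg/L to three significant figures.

0.579 mg/L

For a continuous step input, C/C₀ ≈ ½·erfc((x−vt)/(2√(Dt))).
vt = 0.142 × 10.6 = 1.5052 m and 2√(Dt) = 2√(0.0138 × 10.6) = 0.7649 m.
Argument (x−vt)/(2√(Dt)) = (2.96 − 1.5052)/0.7649 = 1.902; ½·erfc(1.902) = 0.003574.
C = 162 × 0.003574 = 0.579 mg/L.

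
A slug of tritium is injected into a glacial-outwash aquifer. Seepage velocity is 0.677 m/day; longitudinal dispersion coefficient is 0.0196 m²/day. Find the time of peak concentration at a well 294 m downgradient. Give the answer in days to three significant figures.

434 days

For the 1D instantaneous-source solution, setting ∂C/∂t = 0 at fixed x gives v²t² + 2Dt − x² = 0, so t = (√(D² + v²x²) − D)/v².
√(D² + v²x²) = √(0.0196² + 0.677² × 294²) = 199.0; v² = 0.458329.
t = (199.0 − 0.0196)/0.458329 = 434 days (vs. the pure-advection estimate x/v = 434 d).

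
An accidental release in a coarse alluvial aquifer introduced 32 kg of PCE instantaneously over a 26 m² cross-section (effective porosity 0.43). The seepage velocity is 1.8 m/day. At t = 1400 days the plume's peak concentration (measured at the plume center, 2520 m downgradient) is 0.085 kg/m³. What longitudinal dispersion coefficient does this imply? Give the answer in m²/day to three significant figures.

At the plume center C_max = M/(n_e·A·√(4πDt)), so D = M²/(4πt·(n_e·A·C_max)²).
n_e·A·C_max = 0.43 × 26 × 0.085 = 0.9503 kg/m.
D = 32²/(4π × 1400 × 0.9503²) = 0.0645 m²/day.

0.0645 m²/day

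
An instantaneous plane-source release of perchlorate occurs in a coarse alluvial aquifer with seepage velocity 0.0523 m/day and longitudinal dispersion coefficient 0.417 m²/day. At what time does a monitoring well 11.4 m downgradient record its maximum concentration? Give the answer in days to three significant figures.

114 days

For the 1D instantaneous-source solution, setting ∂C/∂t = 0 at fixed x gives v²t² + 2Dt − x² = 0, so t = (√(D² + v²x²) − D)/v².
√(D² + v²x²) = √(0.417² + 0.0523² × 11.4²) = 0.7276; v² = 0.00273529.
t = (0.7276 − 0.417)/0.00273529 = 114 days (vs. the pure-advection estimate x/v = 218 d).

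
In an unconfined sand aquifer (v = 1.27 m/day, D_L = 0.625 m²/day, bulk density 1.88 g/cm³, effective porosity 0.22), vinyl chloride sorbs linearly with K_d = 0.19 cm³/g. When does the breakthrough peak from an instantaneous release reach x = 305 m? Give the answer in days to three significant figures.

629 days

Retardation factor R = 1 + ρ_b·K_d/n = 1 + 1.88 × 0.19/0.22 = 2.624.
Sorption retards both mechanisms: v_R = v/R = 0.4840 m/day, D_R = D/R = 0.2382 m²/day.
Peak time from v_R²t² + 2D_R t − x² = 0: t = (√(D_R² + v_R²x²) − D_R)/v_R².
√(D_R² + v_R²x²) = √(0.2382² + 0.4840² × 305²) = 147.6; v_R² = 0.2343.
t = (147.6 − 0.2382)/0.2343 = 629 days.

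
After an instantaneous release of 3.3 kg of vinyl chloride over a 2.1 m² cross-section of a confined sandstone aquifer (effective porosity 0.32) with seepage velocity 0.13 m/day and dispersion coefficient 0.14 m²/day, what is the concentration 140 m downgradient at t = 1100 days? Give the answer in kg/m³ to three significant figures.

0.110 kg/m³

For an instantaneous plane source, C(x,t) = M/(n_e·A·√(4πDt)) · exp(−(x−vt)²/(4Dt)), with n_e·A the pore (flow) area.
Plume center vt = 0.13 × 1100 = 143 m, so the well at 140 m is 3 m upgradient of the peak.
√(4πDt) = 43.99 m, giving peak height M/(n_e·A·√(4πDt)) = 3.3/(0.32 × 2.1 × 43.99) = 0.1116 kg/m³.
(x−vt)²/(4Dt) = (-3)²/(4 × 0.14 × 1100) = 0.01461; exp(−0.01461) = 0.9855.
C = 0.1116 × 0.9855 = 0.110 kg/m³.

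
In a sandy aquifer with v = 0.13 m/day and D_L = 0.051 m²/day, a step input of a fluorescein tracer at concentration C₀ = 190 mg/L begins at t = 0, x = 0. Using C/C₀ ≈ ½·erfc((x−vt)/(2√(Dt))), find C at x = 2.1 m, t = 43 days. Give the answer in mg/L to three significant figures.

For a continuous step input, C/C₀ ≈ ½·erfc((x−vt)/(2√(Dt))).
vt = 0.13 × 43 = 5.59 m and 2√(Dt) = 2√(0.051 × 43) = 2.962 m.
Argument (x−vt)/(2√(Dt)) = (2.1 − 5.59)/2.962 = -1.178; ½·erfc(-1.178) = 0.9521.
C = 190 × 0.9521 = 181 mg/L.

181 mg/L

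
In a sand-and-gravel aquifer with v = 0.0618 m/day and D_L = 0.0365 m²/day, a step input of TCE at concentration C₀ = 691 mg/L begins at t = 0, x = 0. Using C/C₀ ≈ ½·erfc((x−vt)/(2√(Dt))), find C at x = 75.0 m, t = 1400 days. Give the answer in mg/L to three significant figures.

For a continuous step input, C/C₀ ≈ ½·erfc((x−vt)/(2√(Dt))).
vt = 0.0618 × 1400 = 86.52 m and 2√(Dt) = 2√(0.0365 × 1400) = 14.30 m.
Argument (x−vt)/(2√(Dt)) = (75.0 − 86.52)/14.30 = -0.8056; ½·erfc(-0.8056) = 0.8727.
C = 691 × 0.8727 = 603 mg/L.

603 mg/L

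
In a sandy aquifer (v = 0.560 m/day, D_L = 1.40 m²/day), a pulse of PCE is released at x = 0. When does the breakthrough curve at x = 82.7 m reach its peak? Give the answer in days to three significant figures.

For the 1D instantaneous-source solution, setting ∂C/∂t = 0 at fixed x gives v²t² + 2Dt − x² = 0, so t = (√(D² + v²x²) − D)/v².
√(D² + v²x²) = √(1.40² + 0.560² × 82.7²) = 46.33; v² = 0.3136.
t = (46.33 − 1.40)/0.3136 = 143 days (vs. the pure-advection estimate x/v = 148 d).

143 days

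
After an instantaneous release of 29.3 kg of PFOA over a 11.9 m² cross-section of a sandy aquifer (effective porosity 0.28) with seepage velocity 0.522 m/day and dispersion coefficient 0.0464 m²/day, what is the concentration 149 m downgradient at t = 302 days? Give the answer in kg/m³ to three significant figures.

For an instantaneous plane source, C(x,t) = M/(n_e·A·√(4πDt)) · exp(−(x−vt)²/(4Dt)), with n_e·A the pore (flow) area.
Plume center vt = 0.522 × 302 = 157.644 m, so the well at 149 m is 8.644 m upgradient of the peak.
√(4πDt) = 13.27 m, giving peak height M/(n_e·A·√(4πDt)) = 29.3/(0.28 × 11.9 × 13.27) = 0.6627 kg/m³.
(x−vt)²/(4Dt) = (-8.644)²/(4 × 0.0464 × 302) = 1.333; exp(−1.333) = 0.2637.
C = 0.6627 × 0.2637 = 0.175 kg/m³.

0.175 kg/m³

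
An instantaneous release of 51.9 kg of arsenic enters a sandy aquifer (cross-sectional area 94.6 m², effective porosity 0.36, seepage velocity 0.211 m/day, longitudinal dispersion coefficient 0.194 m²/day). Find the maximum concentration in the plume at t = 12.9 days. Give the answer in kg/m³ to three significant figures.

0.272 kg/m³

The peak of an instantaneous 1D plume sits at x = vt; there the Gaussian factor is 1 and C_max = M/(n_e·A·√(4πDt)), where n_e·A is the pore area the mass is dissolved in.
√(4πDt) = √(4π × 0.194 × 12.9) = 5.608 m, so C_max = 51.9/(0.36 × 94.6 × 5.608) = 0.272 kg/m³.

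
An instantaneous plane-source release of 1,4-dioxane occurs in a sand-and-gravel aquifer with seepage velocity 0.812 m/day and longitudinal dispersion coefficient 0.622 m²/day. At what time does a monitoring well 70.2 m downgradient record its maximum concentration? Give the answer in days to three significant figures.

For the 1D instantaneous-source solution, setting ∂C/∂t = 0 at fixed x gives v²t² + 2Dt − x² = 0, so t = (√(D² + v²x²) − D)/v².
√(D² + v²x²) = √(0.622² + 0.812² × 70.2²) = 57.01; v² = 0.659344.
t = (57.01 − 0.622)/0.659344 = 85.5 days (vs. the pure-advection estimate x/v = 86.5 d).

85.5 days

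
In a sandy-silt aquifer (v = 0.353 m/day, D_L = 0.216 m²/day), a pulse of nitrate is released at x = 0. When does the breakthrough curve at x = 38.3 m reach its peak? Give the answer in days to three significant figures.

For the 1D instantaneous-source solution, setting ∂C/∂t = 0 at fixed x gives v²t² + 2Dt − x² = 0, so t = (√(D² + v²x²) − D)/v².
√(D² + v²x²) = √(0.216² + 0.353² × 38.3²) = 13.52; v² = 0.124609.
t = (13.52 − 0.216)/0.124609 = 107 days (vs. the pure-advection estimate x/v = 108 d).

107 days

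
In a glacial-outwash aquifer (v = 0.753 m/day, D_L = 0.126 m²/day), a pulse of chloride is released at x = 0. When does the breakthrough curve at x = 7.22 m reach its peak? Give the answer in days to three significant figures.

For the 1D instantaneous-source solution, setting ∂C/∂t = 0 at fixed x gives v²t² + 2Dt − x² = 0, so t = (√(D² + v²x²) − D)/v².
√(D² + v²x²) = √(0.126² + 0.753² × 7.22²) = 5.438; v² = 0.567009.
t = (5.438 − 0.126)/0.567009 = 9.37 days (vs. the pure-advection estimate x/v = 9.59 d).

9.37 days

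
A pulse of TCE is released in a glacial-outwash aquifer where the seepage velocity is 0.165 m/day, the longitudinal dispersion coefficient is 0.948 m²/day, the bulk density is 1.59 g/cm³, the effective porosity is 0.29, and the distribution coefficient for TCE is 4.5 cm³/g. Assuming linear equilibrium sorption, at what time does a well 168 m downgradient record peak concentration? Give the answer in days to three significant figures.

Retardation factor R = 1 + ρ_b·K_d/n = 1 + 1.59 × 4.5/0.29 = 25.67.
Sorption retards both mechanisms: v_R = v/R = 0.006428 m/day, D_R = D/R = 0.03693 m²/day.
Peak time from v_R²t² + 2D_R t − x² = 0: t = (√(D_R² + v_R²x²) − D_R)/v_R².
√(D_R² + v_R²x²) = √(0.03693² + 0.006428² × 168²) = 1.081; v_R² = 4.132e-05.
t = (1.081 − 0.03693)/4.132e-05 = 25300 days.

25300 days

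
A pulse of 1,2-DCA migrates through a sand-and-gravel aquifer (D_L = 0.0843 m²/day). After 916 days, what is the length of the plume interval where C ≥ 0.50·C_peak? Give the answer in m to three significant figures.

29.3 m

The plume is Gaussian with σ = √(2Dt) = √(2 × 0.0843 × 916) = 12.43 m.
C/C_peak = exp(−Δx²/(2σ²)) = 0.50 ⇒ Δx = σ·√(−2 ln 0.50) = 12.43 × 1.177 = 14.63 m.
Width = 2Δx = 29.3 m.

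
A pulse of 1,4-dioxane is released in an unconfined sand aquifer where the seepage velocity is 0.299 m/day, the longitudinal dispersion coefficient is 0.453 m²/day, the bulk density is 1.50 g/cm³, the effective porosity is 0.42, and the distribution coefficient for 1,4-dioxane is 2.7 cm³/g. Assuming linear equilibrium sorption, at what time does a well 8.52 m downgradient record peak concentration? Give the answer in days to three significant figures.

254 days

Retardation factor R = 1 + ρ_b·K_d/n = 1 + 1.50 × 2.7/0.42 = 10.64.
Sorption retards both mechanisms: v_R = v/R = 0.02810 m/day, D_R = D/R = 0.04258 m²/day.
Peak time from v_R²t² + 2D_R t − x² = 0: t = (√(D_R² + v_R²x²) − D_R)/v_R².
√(D_R² + v_R²x²) = √(0.04258² + 0.02810² × 8.52²) = 0.2432; v_R² = 0.0007896.
t = (0.2432 − 0.04258)/0.0007896 = 254 days.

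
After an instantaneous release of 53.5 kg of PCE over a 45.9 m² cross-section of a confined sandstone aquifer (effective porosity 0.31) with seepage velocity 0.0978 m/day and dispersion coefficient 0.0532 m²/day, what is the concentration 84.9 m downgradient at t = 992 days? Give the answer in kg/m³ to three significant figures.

0.0728 kg/m³

For an instantaneous plane source, C(x,t) = M/(n_e·A·√(4πDt)) · exp(−(x−vt)²/(4Dt)), with n_e·A the pore (flow) area.
Plume center vt = 0.0978 × 992 = 97.0176 m, so the well at 84.9 m is 12.1176 m upgradient of the peak.
√(4πDt) = 25.75 m, giving peak height M/(n_e·A·√(4πDt)) = 53.5/(0.31 × 45.9 × 25.75) = 0.1460 kg/m³.
(x−vt)²/(4Dt) = (-12.1176)²/(4 × 0.0532 × 992) = 0.6956; exp(−0.6956) = 0.4988.
C = 0.1460 × 0.4988 = 0.0728 kg/m³.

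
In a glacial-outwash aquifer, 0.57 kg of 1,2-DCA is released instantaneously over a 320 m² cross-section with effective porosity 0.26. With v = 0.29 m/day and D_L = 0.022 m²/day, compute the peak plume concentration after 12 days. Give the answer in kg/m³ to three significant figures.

0.00376 kg/m³

The peak of an instantaneous 1D plume sits at x = vt; there the Gaussian factor is 1 and C_max = M/(n_e·A·√(4πDt)), where n_e·A is the pore area the mass is dissolved in.
√(4πDt) = √(4π × 0.022 × 12) = 1.821 m, so C_max = 0.57/(0.26 × 320 × 1.821) = 0.00376 kg/m³.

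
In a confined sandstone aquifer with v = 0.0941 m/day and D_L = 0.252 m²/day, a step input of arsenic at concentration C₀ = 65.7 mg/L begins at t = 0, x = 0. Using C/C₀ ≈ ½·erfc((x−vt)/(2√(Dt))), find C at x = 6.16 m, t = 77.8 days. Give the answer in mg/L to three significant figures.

37.7 mg/L

For a continuous step input, C/C₀ ≈ ½·erfc((x−vt)/(2√(Dt))).
vt = 0.0941 × 77.8 = 7.32098 m and 2√(Dt) = 2√(0.252 × 77.8) = 8.856 m.
Argument (x−vt)/(2√(Dt)) = (6.16 − 7.32098)/8.856 = -0.1311; ½·erfc(-0.1311) = 0.5735.
C = 65.7 × 0.5735 = 37.7 mg/L.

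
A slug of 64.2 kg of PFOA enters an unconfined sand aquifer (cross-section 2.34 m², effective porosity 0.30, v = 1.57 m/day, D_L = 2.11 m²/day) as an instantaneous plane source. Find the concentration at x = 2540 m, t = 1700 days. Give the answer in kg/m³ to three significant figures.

For an instantaneous plane source, C(x,t) = M/(n_e·A·√(4πDt)) · exp(−(x−vt)²/(4Dt)), with n_e·A the pore (flow) area.
Plume center vt = 1.57 × 1700 = 2669 m, so the well at 2540 m is 129 m upgradient of the peak.
√(4πDt) = 212.3 m, giving peak height M/(n_e·A·√(4πDt)) = 64.2/(0.30 × 2.34 × 212.3) = 0.4308 kg/m³.
(x−vt)²/(4Dt) = (-129)²/(4 × 2.11 × 1700) = 1.160; exp(−1.160) = 0.3135.
C = 0.4308 × 0.3135 = 0.135 kg/m³.

0.135 kg/m³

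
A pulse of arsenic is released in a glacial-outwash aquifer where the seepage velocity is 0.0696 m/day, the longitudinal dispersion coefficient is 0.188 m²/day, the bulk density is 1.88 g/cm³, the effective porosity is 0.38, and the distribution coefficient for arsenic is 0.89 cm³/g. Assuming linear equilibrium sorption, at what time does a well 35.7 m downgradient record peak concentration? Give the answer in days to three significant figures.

2570 days

Retardation factor R = 1 + ρ_b·K_d/n = 1 + 1.88 × 0.89/0.38 = 5.403.
Sorption retards both mechanisms: v_R = v/R = 0.01288 m/day, D_R = D/R = 0.03480 m²/day.
Peak time from v_R²t² + 2D_R t − x² = 0: t = (√(D_R² + v_R²x²) − D_R)/v_R².
√(D_R² + v_R²x²) = √(0.03480² + 0.01288² × 35.7²) = 0.4611; v_R² = 0.0001659.
t = (0.4611 − 0.03480)/0.0001659 = 2570 days.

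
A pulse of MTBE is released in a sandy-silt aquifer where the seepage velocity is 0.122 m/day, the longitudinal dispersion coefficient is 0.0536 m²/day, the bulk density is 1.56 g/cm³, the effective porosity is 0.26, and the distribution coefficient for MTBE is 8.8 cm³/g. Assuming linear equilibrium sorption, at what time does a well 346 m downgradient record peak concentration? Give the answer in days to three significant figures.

152000 days

Retardation factor R = 1 + ρ_b·K_d/n = 1 + 1.56 × 8.8/0.26 = 53.80.
Sorption retards both mechanisms: v_R = v/R = 0.002268 m/day, D_R = D/R = 0.0009963 m²/day.
Peak time from v_R²t² + 2D_R t − x² = 0: t = (√(D_R² + v_R²x²) − D_R)/v_R².
√(D_R² + v_R²x²) = √(0.0009963² + 0.002268² × 346²) = 0.7847; v_R² = 5.144e-06.
t = (0.7847 − 0.0009963)/5.144e-06 = 152000 days.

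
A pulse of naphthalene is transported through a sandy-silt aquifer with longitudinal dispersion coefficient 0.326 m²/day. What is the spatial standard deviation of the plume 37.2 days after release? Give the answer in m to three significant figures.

4.92 m

Dispersive spreading gives a Gaussian with σ² = 2Dt; advection only shifts the center.
σ = √(2 × 0.326 × 37.2) = 4.92 m.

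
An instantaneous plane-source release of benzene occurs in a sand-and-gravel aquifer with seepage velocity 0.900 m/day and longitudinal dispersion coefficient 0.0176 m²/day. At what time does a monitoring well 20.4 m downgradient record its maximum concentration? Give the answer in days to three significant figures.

For the 1D instantaneous-source solution, setting ∂C/∂t = 0 at fixed x gives v²t² + 2Dt − x² = 0, so t = (√(D² + v²x²) − D)/v².
√(D² + v²x²) = √(0.0176² + 0.900² × 20.4²) = 18.36; v² = 0.81.
t = (18.36 − 0.0176)/0.81 = 22.6 days (vs. the pure-advection estimate x/v = 22.7 d).

22.6 days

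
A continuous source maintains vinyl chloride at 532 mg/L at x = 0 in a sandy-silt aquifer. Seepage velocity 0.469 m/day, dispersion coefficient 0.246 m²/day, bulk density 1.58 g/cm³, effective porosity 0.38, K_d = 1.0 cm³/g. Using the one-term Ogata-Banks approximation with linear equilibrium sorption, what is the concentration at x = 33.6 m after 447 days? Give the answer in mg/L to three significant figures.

Retardation factor R = 1 + ρ_b·K_d/n = 1 + 1.58 × 1.0/0.38 = 5.158.
Sorption retards both mechanisms: v_R = v/R = 0.09093 m/day, D_R = D/R = 0.04769 m²/day.
v_R·t = 0.09093 × 447 = 40.64571 m; 2√(D_R t) = 9.234 m; argument = (33.6 − 40.64571)/9.234 = -0.7630.
C = C₀ × ½·erfc(-0.7630) = 532 × 0.8597 = 457 mg/L.

457 mg/L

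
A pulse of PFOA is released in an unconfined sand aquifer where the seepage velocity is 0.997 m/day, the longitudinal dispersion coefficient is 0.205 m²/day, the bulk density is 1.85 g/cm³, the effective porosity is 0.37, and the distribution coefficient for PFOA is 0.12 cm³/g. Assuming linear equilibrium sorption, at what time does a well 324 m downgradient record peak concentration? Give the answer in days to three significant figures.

Retardation factor R = 1 + ρ_b·K_d/n = 1 + 1.85 × 0.12/0.37 = 1.600.
Sorption retards both mechanisms: v_R = v/R = 0.6231 m/day, D_R = D/R = 0.1281 m²/day.
Peak time from v_R²t² + 2D_R t − x² = 0: t = (√(D_R² + v_R²x²) − D_R)/v_R².
√(D_R² + v_R²x²) = √(0.1281² + 0.6231² × 324²) = 201.9; v_R² = 0.3883.
t = (201.9 − 0.1281)/0.3883 = 520 days.

520 days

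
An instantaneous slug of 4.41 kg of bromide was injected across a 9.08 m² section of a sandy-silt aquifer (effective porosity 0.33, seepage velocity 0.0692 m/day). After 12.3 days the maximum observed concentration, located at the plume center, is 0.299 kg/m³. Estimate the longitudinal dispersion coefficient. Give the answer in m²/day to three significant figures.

0.157 m²/day

At the plume center C_max = M/(n_e·A·√(4πDt)), so D = M²/(4πt·(n_e·A·C_max)²).
n_e·A·C_max = 0.33 × 9.08 × 0.299 = 0.8959 kg/m.
D = 4.41²/(4π × 12.3 × 0.8959²) = 0.157 m²/day.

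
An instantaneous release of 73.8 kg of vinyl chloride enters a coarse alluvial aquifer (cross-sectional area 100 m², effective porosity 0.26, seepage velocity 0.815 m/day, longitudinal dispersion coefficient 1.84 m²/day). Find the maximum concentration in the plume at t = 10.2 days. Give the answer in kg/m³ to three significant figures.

The peak of an instantaneous 1D plume sits at x = vt; there the Gaussian factor is 1 and C_max = M/(n_e·A·√(4πDt)), where n_e·A is the pore area the mass is dissolved in.
√(4πDt) = √(4π × 1.84 × 10.2) = 15.36 m, so C_max = 73.8/(0.26 × 100 × 15.36) = 0.185 kg/m³.

0.185 kg/m³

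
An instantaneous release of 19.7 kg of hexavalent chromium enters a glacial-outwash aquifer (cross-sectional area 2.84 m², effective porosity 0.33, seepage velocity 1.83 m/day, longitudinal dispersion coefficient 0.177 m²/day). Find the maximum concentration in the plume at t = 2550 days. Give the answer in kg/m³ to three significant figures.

0.279 kg/m³

The peak of an instantaneous 1D plume sits at x = vt; there the Gaussian factor is 1 and C_max = M/(n_e·A·√(4πDt)), where n_e·A is the pore area the mass is dissolved in.
√(4πDt) = √(4π × 0.177 × 2550) = 75.31 m, so C_max = 19.7/(0.33 × 2.84 × 75.31) = 0.279 kg/m³.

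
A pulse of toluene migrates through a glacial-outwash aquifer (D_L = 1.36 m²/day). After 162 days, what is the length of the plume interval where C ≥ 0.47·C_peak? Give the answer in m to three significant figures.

51.6 m

The plume is Gaussian with σ = √(2Dt) = √(2 × 1.36 × 162) = 20.99 m.
C/C_peak = exp(−Δx²/(2σ²)) = 0.47 ⇒ Δx = σ·√(−2 ln 0.47) = 20.99 × 1.229 = 25.80 m.
Width = 2Δx = 51.6 m.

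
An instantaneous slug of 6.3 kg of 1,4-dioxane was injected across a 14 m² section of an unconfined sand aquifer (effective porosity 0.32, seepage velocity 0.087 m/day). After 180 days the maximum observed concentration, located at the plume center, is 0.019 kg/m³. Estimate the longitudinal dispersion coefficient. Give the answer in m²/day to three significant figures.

2.42 m²/day

At the plume center C_max = M/(n_e·A·√(4πDt)), so D = M²/(4πt·(n_e·A·C_max)²).
n_e·A·C_max = 0.32 × 14 × 0.019 = 0.08512 kg/m.
D = 6.3²/(4π × 180 × 0.08512²) = 2.42 m²/day.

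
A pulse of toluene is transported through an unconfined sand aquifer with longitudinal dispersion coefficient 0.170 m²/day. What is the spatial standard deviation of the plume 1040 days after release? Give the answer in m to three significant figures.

18.8 m

Dispersive spreading gives a Gaussian with σ² = 2Dt; advection only shifts the center.
σ = √(2 × 0.170 × 1040) = 18.8 m.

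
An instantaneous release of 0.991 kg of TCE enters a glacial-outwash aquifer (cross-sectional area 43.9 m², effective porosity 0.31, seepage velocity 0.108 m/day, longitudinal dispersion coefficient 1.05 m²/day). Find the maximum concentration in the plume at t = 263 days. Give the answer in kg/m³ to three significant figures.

0.00124 kg/m³

The peak of an instantaneous 1D plume sits at x = vt; there the Gaussian factor is 1 and C_max = M/(n_e·A·√(4πDt)), where n_e·A is the pore area the mass is dissolved in.
√(4πDt) = √(4π × 1.05 × 263) = 58.91 m, so C_max = 0.991/(0.31 × 43.9 × 58.91) = 0.00124 kg/m³.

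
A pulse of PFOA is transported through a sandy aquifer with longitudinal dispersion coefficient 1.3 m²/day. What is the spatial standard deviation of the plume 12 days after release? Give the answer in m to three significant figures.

5.59 m

Dispersive spreading gives a Gaussian with σ² = 2Dt; advection only shifts the center.
σ = √(2 × 1.3 × 12) = 5.59 m.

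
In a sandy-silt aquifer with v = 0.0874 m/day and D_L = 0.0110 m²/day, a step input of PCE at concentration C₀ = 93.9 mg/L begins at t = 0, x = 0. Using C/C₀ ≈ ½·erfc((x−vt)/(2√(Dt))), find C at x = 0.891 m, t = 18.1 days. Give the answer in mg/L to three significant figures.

For a continuous step input, C/C₀ ≈ ½·erfc((x−vt)/(2√(Dt))).
vt = 0.0874 × 18.1 = 1.58194 m and 2√(Dt) = 2√(0.0110 × 18.1) = 0.8924 m.
Argument (x−vt)/(2√(Dt)) = (0.891 − 1.58194)/0.8924 = -0.7742; ½·erfc(-0.7742) = 0.8632.
C = 93.9 × 0.8632 = 81.1 mg/L.

81.1 mg/L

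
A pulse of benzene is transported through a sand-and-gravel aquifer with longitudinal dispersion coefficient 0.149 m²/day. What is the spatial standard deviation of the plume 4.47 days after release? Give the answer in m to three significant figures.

Dispersive spreading gives a Gaussian with σ² = 2Dt; advection only shifts the center.
σ = √(2 × 0.149 × 4.47) = 1.15 m.

1.15 m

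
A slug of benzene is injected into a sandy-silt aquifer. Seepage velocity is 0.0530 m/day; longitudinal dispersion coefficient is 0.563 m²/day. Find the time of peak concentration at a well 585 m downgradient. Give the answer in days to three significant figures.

For the 1D instantaneous-source solution, setting ∂C/∂t = 0 at fixed x gives v²t² + 2Dt − x² = 0, so t = (√(D² + v²x²) − D)/v².
√(D² + v²x²) = √(0.563² + 0.0530² × 585²) = 31.01; v² = 0.002809.
t = (31.01 − 0.563)/0.002809 = 10800 days (vs. the pure-advection estimate x/v = 11000 d).

10800 days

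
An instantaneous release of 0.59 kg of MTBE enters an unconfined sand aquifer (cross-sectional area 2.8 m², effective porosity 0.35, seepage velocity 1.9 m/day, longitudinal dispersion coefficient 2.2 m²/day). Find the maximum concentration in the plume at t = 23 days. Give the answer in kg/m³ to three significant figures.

The peak of an instantaneous 1D plume sits at x = vt; there the Gaussian factor is 1 and C_max = M/(n_e·A·√(4πDt)), where n_e·A is the pore area the mass is dissolved in.
√(4πDt) = √(4π × 2.2 × 23) = 25.22 m, so C_max = 0.59/(0.35 × 2.8 × 25.22) = 0.0239 kg/m³.

0.0239 kg/m³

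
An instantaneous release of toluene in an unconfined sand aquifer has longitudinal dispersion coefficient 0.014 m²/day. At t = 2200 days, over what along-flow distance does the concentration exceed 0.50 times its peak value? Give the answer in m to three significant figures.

The plume is Gaussian with σ = √(2Dt) = √(2 × 0.014 × 2200) = 7.849 m.
C/C_peak = exp(−Δx²/(2σ²)) = 0.50 ⇒ Δx = σ·√(−2 ln 0.50) = 7.849 × 1.177 = 9.238 m.
Width = 2Δx = 18.5 m.

18.5 m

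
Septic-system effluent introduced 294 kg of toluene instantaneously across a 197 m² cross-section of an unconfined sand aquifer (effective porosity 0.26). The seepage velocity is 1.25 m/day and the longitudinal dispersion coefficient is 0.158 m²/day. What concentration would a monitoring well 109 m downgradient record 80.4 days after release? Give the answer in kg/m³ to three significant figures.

0.110 kg/m³

For an instantaneous plane source, C(x,t) = M/(n_e·A·√(4πDt)) · exp(−(x−vt)²/(4Dt)), with n_e·A the pore (flow) area.
Plume center vt = 1.25 × 80.4 = 100.5 m, so the well at 109 m is 8.5 m downgradient of the peak.
√(4πDt) = 12.63 m, giving peak height M/(n_e·A·√(4πDt)) = 294/(0.26 × 197 × 12.63) = 0.4545 kg/m³.
(x−vt)²/(4Dt) = (8.5)²/(4 × 0.158 × 80.4) = 1.422; exp(−1.422) = 0.2412.
C = 0.4545 × 0.2412 = 0.110 kg/m³.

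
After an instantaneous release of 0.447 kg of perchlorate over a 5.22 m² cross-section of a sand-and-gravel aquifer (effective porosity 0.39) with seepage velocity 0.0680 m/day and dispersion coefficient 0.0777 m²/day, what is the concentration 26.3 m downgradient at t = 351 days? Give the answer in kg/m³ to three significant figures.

For an instantaneous plane source, C(x,t) = M/(n_e·A·√(4πDt)) · exp(−(x−vt)²/(4Dt)), with n_e·A the pore (flow) area.
Plume center vt = 0.0680 × 351 = 23.868 m, so the well at 26.3 m is 2.432 m downgradient of the peak.
√(4πDt) = 18.51 m, giving peak height M/(n_e·A·√(4πDt)) = 0.447/(0.39 × 5.22 × 18.51) = 0.01186 kg/m³.
(x−vt)²/(4Dt) = (2.432)²/(4 × 0.0777 × 351) = 0.05422; exp(−0.05422) = 0.9472.
C = 0.01186 × 0.9472 = 0.0112 kg/m³.

0.0112 kg/m³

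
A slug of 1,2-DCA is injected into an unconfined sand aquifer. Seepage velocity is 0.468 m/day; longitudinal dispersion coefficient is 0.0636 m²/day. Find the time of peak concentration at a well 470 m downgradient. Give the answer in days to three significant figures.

For the 1D instantaneous-source solution, setting ∂C/∂t = 0 at fixed x gives v²t² + 2Dt − x² = 0, so t = (√(D² + v²x²) − D)/v².
√(D² + v²x²) = √(0.0636² + 0.468² × 470²) = 220.0; v² = 0.219024.
t = (220.0 − 0.0636)/0.219024 = 1000 days (vs. the pure-advection estimate x/v = 1000 d).

1000 days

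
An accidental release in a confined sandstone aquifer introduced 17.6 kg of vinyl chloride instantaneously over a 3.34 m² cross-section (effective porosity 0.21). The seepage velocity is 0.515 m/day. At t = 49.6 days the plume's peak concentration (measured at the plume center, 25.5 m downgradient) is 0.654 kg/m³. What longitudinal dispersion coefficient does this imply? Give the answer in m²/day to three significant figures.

At the plume center C_max = M/(n_e·A·√(4πDt)), so D = M²/(4πt·(n_e·A·C_max)²).
n_e·A·C_max = 0.21 × 3.34 × 0.654 = 0.4587 kg/m.
D = 17.6²/(4π × 49.6 × 0.4587²) = 2.36 m²/day.

2.36 m²/day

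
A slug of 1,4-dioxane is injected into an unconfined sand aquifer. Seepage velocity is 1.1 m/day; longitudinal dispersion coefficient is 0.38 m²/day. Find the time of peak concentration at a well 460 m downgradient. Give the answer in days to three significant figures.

For the 1D instantaneous-source solution, setting ∂C/∂t = 0 at fixed x gives v²t² + 2Dt − x² = 0, so t = (√(D² + v²x²) − D)/v².
√(D² + v²x²) = √(0.38² + 1.1² × 460²) = 506.0; v² = 1.21.
t = (506.0 − 0.38)/1.21 = 418 days (vs. the pure-advection estimate x/v = 418 d).

418 days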